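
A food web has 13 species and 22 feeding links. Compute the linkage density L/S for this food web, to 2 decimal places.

L/S = 1.69

There are L = 22 links among S = 13 species.
L/S = 22/13 = 1.6923 ≈ 1.69.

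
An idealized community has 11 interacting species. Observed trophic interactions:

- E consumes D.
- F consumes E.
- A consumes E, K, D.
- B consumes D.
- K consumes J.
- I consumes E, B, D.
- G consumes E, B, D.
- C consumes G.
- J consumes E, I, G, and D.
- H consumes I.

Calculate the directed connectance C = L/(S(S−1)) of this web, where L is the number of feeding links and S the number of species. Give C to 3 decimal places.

C = 0.173

The web has S = 11 species and L = 19 feeding links.
C = L / (S(S−1)) = 19 / 110 = 0.1727 ≈ 0.173.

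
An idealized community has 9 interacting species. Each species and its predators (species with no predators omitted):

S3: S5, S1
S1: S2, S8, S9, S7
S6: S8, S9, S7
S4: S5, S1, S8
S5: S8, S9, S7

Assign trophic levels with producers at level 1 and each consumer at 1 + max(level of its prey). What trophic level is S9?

Trophic level 3

S4 is a producer → level 1.
S5 eats S4 (level 1); other prey at levels: S3 1 → level 2.
S9 eats S5 (level 2); other prey at levels: S6 1, S1 2 → level 3.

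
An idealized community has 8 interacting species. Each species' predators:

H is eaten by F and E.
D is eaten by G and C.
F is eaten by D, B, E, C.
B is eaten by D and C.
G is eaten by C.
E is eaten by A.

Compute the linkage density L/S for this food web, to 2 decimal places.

L/S = 1.50

There are L = 12 links among S = 8 species.
L/S = 12/8 = 1.5000 ≈ 1.50.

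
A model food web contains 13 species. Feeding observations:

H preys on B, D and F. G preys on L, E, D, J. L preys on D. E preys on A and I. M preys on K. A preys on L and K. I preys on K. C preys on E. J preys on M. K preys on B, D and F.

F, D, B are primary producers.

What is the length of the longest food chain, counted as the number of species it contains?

One longest chain: D → L → A → E → C.
It has 5 species and 4 links.

5 species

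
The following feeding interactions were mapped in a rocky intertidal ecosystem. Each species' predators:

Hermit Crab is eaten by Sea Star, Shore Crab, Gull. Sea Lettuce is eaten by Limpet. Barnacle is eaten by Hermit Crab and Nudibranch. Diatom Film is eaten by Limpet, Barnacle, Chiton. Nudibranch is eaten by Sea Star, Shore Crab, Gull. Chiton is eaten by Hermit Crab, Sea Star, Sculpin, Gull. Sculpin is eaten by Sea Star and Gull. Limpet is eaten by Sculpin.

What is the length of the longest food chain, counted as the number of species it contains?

4 species

One longest chain: Diatom Film → Chiton → Hermit Crab → Sea Star.
It has 4 species and 3 links.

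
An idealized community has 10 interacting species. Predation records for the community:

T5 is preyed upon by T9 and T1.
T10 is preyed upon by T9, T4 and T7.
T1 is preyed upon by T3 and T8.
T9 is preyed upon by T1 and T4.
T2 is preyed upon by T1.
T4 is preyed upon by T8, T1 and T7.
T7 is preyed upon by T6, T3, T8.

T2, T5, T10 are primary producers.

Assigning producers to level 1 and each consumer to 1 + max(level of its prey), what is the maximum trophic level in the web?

5

Producers (level 1): T2, T5, T10.
T5 → T9 → T4 → T7 → T8 gives T8 level 5.
No species has a prey at level 5, so no species reaches level 6.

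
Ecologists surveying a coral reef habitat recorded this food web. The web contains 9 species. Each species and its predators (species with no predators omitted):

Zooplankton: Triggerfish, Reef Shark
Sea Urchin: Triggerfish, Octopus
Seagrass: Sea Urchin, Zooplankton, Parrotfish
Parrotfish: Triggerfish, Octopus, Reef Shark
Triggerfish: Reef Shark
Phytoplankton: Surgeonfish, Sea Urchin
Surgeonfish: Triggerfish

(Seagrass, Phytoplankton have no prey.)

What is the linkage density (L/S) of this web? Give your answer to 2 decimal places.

There are L = 14 links among S = 9 species.
L/S = 14/9 = 1.5556 ≈ 1.56.

L/S = 1.56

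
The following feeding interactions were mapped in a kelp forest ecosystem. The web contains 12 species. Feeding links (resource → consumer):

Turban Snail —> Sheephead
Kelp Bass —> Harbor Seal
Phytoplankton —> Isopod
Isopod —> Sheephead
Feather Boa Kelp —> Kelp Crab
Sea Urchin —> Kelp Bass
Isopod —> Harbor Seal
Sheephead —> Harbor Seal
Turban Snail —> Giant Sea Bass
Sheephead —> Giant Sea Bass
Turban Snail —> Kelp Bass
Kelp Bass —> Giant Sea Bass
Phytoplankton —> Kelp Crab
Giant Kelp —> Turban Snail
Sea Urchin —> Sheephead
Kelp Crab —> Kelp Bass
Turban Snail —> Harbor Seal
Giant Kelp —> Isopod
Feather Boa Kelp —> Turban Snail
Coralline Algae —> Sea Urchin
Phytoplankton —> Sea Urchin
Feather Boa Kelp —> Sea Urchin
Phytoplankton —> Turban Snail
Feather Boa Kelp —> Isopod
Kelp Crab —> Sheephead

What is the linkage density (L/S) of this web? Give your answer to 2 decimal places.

There are L = 25 links among S = 12 species.
L/S = 25/12 = 2.0833 ≈ 2.08.

L/S = 2.08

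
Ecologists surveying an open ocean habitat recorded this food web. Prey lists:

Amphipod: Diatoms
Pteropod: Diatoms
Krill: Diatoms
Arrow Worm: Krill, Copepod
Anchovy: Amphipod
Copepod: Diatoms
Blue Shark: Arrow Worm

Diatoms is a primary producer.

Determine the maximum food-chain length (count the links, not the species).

3 links

One longest chain: Diatoms → Krill → Arrow Worm → Blue Shark.
It has 4 species and 3 links.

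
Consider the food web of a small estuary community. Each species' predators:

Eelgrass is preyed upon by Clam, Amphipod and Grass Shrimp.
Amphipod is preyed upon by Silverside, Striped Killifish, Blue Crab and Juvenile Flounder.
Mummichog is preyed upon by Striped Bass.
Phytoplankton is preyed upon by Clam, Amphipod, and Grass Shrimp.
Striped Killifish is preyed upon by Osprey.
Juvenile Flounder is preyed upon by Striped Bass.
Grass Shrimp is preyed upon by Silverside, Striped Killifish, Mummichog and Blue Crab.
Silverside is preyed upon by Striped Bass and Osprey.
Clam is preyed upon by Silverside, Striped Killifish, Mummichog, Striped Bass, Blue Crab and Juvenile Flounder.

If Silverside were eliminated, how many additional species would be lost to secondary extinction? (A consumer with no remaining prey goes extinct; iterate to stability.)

0

Remove Silverside.
Every predator of it retains at least one other prey: Striped Bass still has Clam, Juvenile Flounder, Mummichog; Osprey still has Striped Killifish.
No consumer loses all prey, so no secondary extinctions occur.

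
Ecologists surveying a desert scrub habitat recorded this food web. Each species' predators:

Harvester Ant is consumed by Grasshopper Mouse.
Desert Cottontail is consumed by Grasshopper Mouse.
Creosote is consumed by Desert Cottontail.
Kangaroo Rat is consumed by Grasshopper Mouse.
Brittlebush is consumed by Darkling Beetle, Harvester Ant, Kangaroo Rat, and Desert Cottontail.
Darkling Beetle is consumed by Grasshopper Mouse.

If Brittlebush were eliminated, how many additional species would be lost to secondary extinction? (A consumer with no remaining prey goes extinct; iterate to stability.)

Remove Brittlebush.
Round 1: Kangaroo Rat (all prey gone), Harvester Ant (all prey gone), Darkling Beetle (all prey gone) → extinct.
No further losses. Total secondary extinctions: 3.

3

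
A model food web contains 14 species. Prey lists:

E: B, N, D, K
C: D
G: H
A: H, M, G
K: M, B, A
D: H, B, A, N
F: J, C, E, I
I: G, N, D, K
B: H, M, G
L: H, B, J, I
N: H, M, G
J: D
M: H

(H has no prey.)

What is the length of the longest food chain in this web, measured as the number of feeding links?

5 links

One longest chain: H → M → B → D → J → F.
It has 6 species and 5 links.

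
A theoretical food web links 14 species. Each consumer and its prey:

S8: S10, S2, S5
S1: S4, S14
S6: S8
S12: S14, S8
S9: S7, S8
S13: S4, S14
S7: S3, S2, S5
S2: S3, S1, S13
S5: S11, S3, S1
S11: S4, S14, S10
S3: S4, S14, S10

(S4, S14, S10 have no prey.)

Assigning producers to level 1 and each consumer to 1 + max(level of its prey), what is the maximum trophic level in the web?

5

Producers (level 1): S4, S14, S10.
S4 → S11 → S5 → S7 → S9 gives S9 level 5.
No species has a prey at level 5, so no species reaches level 6.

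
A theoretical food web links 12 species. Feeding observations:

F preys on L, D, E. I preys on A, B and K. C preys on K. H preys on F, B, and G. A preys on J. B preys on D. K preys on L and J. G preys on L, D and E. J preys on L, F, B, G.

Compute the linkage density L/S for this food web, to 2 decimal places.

L/S = 1.75

There are L = 21 links among S = 12 species.
L/S = 21/12 = 1.7500 ≈ 1.75.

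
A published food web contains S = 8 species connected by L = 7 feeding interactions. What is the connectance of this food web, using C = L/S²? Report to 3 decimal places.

C = 0.109

The web has S = 8 species and L = 7 feeding links.
C = L / S² = 7 / 64 = 0.1094 ≈ 0.109.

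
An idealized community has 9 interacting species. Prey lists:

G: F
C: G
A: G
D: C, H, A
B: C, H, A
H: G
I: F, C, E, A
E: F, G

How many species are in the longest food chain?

One longest chain: F → G → C → D.
It has 4 species and 3 links.

4 species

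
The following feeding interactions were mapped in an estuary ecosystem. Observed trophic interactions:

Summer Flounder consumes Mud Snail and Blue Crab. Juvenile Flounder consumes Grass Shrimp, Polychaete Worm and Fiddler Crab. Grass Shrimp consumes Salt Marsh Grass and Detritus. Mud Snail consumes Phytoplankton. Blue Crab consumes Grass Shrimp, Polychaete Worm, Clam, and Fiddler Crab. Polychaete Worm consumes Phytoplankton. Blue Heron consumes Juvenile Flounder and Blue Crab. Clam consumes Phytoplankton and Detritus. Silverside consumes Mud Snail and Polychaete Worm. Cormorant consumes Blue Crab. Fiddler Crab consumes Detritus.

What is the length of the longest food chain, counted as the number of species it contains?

One longest chain: Detritus → Fiddler Crab → Blue Crab → Summer Flounder.
It has 4 species and 3 links.

4 species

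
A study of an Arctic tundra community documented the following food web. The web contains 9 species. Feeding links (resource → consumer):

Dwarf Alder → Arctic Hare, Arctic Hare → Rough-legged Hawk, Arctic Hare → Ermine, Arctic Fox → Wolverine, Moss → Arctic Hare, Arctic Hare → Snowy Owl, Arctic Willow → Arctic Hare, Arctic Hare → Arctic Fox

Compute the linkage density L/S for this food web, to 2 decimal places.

There are L = 8 links among S = 9 species.
L/S = 8/9 = 0.8889 ≈ 0.89.

L/S = 0.89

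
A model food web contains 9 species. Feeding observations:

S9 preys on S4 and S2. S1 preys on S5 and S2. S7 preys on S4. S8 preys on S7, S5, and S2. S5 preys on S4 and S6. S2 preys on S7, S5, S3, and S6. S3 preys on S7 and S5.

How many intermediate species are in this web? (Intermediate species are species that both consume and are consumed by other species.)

Intermediate species (has both prey and predators): S5, S7, S3, S2.
Count: 4.

4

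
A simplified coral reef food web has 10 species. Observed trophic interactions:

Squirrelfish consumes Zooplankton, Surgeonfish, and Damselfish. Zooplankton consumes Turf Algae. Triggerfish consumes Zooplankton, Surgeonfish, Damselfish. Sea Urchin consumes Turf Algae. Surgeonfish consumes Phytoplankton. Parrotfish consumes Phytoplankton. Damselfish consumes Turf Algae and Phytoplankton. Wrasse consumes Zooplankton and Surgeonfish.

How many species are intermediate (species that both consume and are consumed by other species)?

3

Intermediate species (has both prey and predators): Zooplankton, Damselfish, Surgeonfish.
Count: 3.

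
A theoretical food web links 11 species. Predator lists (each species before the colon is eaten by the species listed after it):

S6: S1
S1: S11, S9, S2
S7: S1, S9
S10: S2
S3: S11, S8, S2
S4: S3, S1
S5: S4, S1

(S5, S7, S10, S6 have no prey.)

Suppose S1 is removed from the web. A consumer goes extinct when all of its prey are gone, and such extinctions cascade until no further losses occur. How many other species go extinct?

0

Remove S1.
Every predator of it retains at least one other prey: S11 still has S3; S9 still has S7; S2 still has S10, S3.
No consumer loses all prey, so no secondary extinctions occur.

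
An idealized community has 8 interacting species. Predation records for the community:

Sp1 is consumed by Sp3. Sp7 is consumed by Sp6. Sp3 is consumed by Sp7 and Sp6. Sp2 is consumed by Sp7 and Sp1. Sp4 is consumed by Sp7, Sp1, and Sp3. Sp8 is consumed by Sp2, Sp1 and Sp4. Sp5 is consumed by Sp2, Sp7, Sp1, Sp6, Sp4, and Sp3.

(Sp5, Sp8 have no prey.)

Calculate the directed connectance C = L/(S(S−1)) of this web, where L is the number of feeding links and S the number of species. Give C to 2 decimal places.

The web has S = 8 species and L = 18 feeding links.
C = L / (S(S−1)) = 18 / 56 = 0.3214 ≈ 0.32.

C = 0.32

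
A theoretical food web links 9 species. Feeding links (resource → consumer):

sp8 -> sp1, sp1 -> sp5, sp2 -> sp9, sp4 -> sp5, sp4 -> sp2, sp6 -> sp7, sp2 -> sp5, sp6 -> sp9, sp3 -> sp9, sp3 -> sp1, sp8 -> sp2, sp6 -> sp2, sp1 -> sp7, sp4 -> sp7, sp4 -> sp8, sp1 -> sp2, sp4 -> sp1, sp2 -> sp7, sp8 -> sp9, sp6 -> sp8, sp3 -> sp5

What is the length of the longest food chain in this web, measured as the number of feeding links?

One longest chain: sp4 → sp8 → sp1 → sp2 → sp5.
It has 5 species and 4 links.

4 links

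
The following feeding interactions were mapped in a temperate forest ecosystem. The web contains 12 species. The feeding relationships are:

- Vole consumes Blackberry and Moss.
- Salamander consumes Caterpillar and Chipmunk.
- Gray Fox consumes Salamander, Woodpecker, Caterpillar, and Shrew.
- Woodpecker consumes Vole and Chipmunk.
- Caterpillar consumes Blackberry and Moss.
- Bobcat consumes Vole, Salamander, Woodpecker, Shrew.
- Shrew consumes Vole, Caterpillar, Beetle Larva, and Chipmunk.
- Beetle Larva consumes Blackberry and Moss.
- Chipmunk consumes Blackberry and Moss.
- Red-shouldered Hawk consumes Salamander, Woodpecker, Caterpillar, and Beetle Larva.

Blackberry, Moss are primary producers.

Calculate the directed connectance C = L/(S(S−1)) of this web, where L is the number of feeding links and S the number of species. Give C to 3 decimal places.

C = 0.212

The web has S = 12 species and L = 28 feeding links.
C = L / (S(S−1)) = 28 / 132 = 0.2121 ≈ 0.212.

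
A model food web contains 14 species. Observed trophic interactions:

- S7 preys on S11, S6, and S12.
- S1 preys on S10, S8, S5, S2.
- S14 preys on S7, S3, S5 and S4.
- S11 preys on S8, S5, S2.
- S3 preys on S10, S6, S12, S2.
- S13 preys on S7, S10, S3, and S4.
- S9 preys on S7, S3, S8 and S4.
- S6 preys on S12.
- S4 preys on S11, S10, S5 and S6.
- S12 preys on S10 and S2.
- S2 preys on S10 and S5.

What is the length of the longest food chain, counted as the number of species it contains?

One longest chain: S5 → S2 → S12 → S6 → S4 → S14.
It has 6 species and 5 links.

6 species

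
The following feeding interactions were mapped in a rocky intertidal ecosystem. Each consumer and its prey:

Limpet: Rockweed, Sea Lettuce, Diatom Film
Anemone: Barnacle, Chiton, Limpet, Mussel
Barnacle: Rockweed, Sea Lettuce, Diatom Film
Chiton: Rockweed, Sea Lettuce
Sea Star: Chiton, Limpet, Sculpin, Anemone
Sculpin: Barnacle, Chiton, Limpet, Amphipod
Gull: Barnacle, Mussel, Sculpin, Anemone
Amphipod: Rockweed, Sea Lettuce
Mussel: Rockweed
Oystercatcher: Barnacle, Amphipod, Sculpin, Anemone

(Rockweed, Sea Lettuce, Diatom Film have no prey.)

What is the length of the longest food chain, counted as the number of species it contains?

4 species

One longest chain: Rockweed → Barnacle → Sculpin → Sea Star.
It has 4 species and 3 links.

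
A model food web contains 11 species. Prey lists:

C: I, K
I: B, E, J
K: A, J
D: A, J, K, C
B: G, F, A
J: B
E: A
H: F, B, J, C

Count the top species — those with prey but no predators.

Top species (has prey, but nothing eats it): D, H.
Count: 2.

2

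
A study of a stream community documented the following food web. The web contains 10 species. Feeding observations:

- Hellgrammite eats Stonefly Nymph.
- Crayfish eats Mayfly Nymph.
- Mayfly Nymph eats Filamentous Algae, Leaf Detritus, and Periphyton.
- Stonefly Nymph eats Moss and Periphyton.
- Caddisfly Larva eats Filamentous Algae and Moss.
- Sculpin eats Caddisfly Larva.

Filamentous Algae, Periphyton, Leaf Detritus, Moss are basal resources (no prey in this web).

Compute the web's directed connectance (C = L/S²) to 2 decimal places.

C = 0.10

The web has S = 10 species and L = 10 feeding links.
C = L / S² = 10 / 100 = 0.1000 ≈ 0.10.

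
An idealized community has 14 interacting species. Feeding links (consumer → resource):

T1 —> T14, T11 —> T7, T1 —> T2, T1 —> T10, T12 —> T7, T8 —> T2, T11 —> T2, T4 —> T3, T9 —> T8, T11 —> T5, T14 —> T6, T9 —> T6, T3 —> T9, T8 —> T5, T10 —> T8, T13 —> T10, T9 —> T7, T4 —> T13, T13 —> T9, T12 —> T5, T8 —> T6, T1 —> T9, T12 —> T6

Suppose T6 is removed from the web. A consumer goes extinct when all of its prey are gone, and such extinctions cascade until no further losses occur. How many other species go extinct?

Remove T6.
Round 1: T14 (all prey gone) → extinct.
No further losses. Total secondary extinctions: 1.

1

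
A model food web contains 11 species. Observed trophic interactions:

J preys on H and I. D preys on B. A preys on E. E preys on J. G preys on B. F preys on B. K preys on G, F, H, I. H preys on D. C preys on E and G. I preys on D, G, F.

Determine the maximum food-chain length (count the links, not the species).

One longest chain: B → D → H → J → E → A.
It has 6 species and 5 links.

5 links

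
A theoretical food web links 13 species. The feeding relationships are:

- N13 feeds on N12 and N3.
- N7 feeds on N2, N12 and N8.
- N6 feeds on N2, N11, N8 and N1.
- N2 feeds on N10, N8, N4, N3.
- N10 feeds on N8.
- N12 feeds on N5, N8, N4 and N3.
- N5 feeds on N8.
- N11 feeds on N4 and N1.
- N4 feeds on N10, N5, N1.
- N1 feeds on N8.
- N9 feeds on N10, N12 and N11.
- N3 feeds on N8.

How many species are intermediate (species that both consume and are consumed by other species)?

8

Intermediate species (has both prey and predators): N1, N10, N3, N5, N4, N11, N12, N2.
Count: 8.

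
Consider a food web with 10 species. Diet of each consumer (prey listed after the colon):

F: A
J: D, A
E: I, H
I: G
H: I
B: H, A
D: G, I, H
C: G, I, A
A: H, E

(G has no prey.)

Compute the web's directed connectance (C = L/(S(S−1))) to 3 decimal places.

C = 0.189

The web has S = 10 species and L = 17 feeding links.
C = L / (S(S−1)) = 17 / 90 = 0.1889 ≈ 0.189.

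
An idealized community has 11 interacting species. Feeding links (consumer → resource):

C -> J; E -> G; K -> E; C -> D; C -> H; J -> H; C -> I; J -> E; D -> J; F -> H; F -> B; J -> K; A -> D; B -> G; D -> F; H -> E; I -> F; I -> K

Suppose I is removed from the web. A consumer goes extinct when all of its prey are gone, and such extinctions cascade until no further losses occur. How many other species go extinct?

Remove I.
Every predator of it retains at least one other prey: C still has H, J, D.
No consumer loses all prey, so no secondary extinctions occur.

0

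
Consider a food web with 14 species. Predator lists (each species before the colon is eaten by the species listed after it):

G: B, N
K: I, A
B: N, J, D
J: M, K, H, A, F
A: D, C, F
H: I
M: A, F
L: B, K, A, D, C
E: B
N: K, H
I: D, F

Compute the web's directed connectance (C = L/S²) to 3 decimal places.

The web has S = 14 species and L = 28 feeding links.
C = L / S² = 28 / 196 = 0.1429 ≈ 0.143.

C = 0.143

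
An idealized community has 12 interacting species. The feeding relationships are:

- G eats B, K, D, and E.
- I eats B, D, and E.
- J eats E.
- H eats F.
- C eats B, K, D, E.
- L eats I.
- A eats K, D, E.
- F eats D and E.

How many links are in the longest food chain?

2 links

One longest chain: D → I → L.
It has 3 species and 2 links.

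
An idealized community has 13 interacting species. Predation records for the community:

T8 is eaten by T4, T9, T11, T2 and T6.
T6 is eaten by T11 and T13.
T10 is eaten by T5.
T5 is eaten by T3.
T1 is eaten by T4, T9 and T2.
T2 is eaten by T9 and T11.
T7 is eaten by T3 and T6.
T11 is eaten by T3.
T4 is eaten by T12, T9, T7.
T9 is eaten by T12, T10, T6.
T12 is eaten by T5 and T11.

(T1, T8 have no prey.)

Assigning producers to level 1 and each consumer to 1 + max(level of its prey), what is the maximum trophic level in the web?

6

Producers (level 1): T1, T8.
T1 → T4 → T9 → T12 → T11 → T3 gives T3 level 6.
No species has a prey at level 6, so no species reaches level 7.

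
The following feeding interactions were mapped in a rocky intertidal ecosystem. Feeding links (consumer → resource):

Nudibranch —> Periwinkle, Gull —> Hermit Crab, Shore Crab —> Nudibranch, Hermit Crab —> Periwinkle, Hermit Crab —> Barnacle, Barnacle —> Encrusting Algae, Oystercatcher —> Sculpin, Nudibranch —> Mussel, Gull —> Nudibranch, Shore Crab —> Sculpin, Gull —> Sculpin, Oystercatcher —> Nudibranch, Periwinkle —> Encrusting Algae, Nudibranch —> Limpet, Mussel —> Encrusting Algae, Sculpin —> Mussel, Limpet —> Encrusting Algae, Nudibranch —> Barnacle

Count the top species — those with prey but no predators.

Top species (has prey, but nothing eats it): Gull, Oystercatcher, Shore Crab.
Count: 3.

3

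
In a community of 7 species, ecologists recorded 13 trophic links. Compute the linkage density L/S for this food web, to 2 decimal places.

There are L = 13 links among S = 7 species.
L/S = 13/7 = 1.8571 ≈ 1.86.

L/S = 1.86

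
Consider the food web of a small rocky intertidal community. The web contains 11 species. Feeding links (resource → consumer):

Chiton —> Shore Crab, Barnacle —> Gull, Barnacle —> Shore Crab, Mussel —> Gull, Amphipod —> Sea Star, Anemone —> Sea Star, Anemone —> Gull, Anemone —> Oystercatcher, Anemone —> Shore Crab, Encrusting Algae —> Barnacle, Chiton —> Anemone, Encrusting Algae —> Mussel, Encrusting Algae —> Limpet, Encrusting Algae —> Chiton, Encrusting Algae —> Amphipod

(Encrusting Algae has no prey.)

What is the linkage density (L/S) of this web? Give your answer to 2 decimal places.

There are L = 15 links among S = 11 species.
L/S = 15/11 = 1.3636 ≈ 1.36.

L/S = 1.36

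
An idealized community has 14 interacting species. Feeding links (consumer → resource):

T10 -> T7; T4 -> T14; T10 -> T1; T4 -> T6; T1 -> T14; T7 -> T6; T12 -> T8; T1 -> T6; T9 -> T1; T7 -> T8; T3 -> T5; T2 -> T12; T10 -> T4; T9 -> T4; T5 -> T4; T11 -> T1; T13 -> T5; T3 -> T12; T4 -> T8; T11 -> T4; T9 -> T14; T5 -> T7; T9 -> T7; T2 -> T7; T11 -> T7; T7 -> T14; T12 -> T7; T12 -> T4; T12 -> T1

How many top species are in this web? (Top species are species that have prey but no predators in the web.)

6

Top species (has prey, but nothing eats it): T9, T11, T10, T3, T2, T13.
Count: 6.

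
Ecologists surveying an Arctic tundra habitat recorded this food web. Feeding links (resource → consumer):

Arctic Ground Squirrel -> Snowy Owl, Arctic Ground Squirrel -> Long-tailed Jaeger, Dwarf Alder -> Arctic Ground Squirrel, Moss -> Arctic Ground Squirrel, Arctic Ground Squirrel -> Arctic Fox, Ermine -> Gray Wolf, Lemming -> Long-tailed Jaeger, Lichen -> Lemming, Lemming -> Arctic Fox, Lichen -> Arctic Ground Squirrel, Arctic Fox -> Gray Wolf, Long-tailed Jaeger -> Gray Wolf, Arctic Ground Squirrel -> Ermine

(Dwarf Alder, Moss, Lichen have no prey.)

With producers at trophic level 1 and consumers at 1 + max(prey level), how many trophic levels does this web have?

Producers (level 1): Dwarf Alder, Moss, Lichen.
Lichen → Lemming → Arctic Fox → Gray Wolf gives Gray Wolf level 4.
No species has a prey at level 4, so no species reaches level 5.

4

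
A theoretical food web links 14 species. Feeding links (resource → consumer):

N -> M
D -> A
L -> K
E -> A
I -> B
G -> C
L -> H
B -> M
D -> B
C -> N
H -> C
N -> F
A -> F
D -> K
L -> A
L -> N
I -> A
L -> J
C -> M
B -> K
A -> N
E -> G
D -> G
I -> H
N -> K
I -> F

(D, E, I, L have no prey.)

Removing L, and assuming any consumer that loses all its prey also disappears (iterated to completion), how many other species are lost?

Remove L.
Round 1: J (all prey gone) → extinct.
No further losses. Total secondary extinctions: 1.

1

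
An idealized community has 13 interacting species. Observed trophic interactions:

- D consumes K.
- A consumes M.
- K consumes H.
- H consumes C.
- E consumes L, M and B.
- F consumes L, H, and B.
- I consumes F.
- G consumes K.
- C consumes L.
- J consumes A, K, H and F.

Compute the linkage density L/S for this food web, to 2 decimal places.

There are L = 17 links among S = 13 species.
L/S = 17/13 = 1.3077 ≈ 1.31.

L/S = 1.31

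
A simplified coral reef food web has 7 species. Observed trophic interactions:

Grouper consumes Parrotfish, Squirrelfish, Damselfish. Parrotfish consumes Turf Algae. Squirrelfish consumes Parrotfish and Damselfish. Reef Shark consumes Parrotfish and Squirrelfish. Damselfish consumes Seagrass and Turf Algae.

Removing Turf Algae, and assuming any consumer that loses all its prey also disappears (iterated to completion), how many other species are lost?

Remove Turf Algae.
Round 1: Parrotfish (all prey gone) → extinct.
No further losses. Total secondary extinctions: 1.

1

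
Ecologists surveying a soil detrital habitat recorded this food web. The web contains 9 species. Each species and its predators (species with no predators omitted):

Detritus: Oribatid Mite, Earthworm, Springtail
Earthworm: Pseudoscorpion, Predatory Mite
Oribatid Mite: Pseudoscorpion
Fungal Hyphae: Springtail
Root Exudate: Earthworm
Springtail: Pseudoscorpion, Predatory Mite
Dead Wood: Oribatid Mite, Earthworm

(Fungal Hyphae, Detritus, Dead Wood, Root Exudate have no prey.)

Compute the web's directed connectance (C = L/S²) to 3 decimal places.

C = 0.148

The web has S = 9 species and L = 12 feeding links.
C = L / S² = 12 / 81 = 0.1481 ≈ 0.148.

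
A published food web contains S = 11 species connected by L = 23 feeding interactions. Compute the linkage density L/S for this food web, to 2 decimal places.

L/S = 2.09

There are L = 23 links among S = 11 species.
L/S = 23/11 = 2.0909 ≈ 2.09.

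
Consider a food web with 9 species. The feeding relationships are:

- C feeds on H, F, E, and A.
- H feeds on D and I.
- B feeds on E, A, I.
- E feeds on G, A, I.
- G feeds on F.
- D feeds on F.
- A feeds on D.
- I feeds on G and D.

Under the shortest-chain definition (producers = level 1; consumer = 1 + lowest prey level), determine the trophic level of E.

Trophic level 3

F is a producer → level 1.
G eats F → level 2.
E eats G → level 3.
No prey of E is below level 2, so 3 is the minimum.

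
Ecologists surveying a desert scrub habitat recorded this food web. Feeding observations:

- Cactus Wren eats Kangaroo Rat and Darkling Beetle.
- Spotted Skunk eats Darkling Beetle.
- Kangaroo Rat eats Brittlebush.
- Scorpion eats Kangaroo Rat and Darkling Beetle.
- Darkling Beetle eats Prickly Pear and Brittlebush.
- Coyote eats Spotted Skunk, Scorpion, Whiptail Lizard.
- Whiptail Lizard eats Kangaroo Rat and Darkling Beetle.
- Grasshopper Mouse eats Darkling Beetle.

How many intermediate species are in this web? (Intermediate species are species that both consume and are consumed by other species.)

5

Intermediate species (has both prey and predators): Darkling Beetle, Kangaroo Rat, Scorpion, Whiptail Lizard, Spotted Skunk.
Count: 5.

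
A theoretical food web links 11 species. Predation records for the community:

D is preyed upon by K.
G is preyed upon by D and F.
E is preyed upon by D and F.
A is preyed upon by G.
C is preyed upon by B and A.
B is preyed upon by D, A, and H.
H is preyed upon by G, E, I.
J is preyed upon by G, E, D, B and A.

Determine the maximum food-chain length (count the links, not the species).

5 links

One longest chain: J → B → H → E → D → K.
It has 6 species and 5 links.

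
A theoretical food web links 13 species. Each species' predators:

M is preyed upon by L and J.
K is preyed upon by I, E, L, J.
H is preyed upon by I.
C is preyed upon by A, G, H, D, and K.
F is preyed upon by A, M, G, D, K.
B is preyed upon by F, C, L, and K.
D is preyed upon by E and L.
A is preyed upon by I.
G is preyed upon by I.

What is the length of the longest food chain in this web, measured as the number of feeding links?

3 links

One longest chain: B → C → D → L.
It has 4 species and 3 links.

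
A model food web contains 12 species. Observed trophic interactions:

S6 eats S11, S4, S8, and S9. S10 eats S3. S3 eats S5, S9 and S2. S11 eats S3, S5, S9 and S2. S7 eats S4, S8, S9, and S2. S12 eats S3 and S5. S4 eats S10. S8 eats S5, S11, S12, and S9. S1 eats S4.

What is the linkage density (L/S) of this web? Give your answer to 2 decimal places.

There are L = 24 links among S = 12 species.
L/S = 24/12 = 2.0000 ≈ 2.00.

L/S = 2.00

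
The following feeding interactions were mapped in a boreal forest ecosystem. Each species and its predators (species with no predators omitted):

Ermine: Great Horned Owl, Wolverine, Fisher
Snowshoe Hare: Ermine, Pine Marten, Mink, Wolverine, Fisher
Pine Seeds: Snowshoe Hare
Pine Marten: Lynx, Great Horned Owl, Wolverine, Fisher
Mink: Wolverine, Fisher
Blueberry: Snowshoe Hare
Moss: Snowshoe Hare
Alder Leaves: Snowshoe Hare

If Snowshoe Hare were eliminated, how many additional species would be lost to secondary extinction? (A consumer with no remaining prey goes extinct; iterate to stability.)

Remove Snowshoe Hare.
Round 1: Ermine (all prey gone), Pine Marten (all prey gone), Mink (all prey gone) → extinct.
Round 2: Lynx (all prey gone), Great Horned Owl (all prey gone), Wolverine (all prey gone), Fisher (all prey gone) → extinct.
No further losses. Total secondary extinctions: 7.

7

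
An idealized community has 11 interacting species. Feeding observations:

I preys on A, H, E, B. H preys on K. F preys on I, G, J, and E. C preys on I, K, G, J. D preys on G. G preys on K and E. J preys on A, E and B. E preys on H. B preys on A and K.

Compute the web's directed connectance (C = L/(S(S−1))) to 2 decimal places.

C = 0.20

The web has S = 11 species and L = 22 feeding links.
C = L / (S(S−1)) = 22 / 110 = 0.2000 ≈ 0.20.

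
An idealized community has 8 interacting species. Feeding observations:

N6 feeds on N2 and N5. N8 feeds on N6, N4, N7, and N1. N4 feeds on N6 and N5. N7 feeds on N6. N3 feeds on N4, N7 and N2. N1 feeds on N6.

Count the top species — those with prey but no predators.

2

Top species (has prey, but nothing eats it): N3, N8.
Count: 2.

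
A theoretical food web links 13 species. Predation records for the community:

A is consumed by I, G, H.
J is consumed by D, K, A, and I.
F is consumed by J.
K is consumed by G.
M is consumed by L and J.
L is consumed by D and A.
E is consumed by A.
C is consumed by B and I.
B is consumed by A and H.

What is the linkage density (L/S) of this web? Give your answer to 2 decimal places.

L/S = 1.38

There are L = 18 links among S = 13 species.
L/S = 18/13 = 1.3846 ≈ 1.38.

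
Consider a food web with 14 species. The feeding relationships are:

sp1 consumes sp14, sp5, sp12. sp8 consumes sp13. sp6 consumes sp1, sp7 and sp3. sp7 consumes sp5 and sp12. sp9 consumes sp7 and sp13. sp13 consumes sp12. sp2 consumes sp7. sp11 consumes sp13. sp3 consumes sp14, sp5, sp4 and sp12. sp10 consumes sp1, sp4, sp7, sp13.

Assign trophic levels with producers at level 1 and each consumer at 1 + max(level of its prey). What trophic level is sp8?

sp12 is a producer → level 1.
sp13 eats sp12 → level 2.
sp8 eats sp13 → level 3.

Trophic level 3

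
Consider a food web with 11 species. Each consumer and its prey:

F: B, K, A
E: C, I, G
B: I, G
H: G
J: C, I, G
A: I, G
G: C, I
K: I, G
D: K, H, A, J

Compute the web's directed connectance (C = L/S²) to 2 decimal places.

C = 0.18

The web has S = 11 species and L = 22 feeding links.
C = L / S² = 22 / 121 = 0.1818 ≈ 0.18.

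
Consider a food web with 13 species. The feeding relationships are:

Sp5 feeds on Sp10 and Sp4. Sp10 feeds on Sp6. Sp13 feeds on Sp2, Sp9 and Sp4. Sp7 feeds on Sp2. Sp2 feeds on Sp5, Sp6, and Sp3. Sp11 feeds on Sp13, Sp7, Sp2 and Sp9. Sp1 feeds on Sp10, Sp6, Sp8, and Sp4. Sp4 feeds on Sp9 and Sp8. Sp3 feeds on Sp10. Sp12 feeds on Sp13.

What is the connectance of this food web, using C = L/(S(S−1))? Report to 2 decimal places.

C = 0.14

The web has S = 13 species and L = 22 feeding links.
C = L / (S(S−1)) = 22 / 156 = 0.1410 ≈ 0.14.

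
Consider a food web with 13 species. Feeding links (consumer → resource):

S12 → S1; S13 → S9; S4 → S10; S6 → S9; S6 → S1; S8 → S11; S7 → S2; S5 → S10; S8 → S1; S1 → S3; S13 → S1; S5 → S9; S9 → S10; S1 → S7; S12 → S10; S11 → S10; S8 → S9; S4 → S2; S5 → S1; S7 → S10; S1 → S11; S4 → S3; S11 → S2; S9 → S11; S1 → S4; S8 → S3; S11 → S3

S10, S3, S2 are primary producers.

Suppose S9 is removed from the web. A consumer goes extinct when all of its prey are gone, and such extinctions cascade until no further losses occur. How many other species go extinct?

0

Remove S9.
Every predator of it retains at least one other prey: S8 still has S3, S11, S1; S5 still has S10, S1; S6 still has S1; S13 still has S1.
No consumer loses all prey, so no secondary extinctions occur.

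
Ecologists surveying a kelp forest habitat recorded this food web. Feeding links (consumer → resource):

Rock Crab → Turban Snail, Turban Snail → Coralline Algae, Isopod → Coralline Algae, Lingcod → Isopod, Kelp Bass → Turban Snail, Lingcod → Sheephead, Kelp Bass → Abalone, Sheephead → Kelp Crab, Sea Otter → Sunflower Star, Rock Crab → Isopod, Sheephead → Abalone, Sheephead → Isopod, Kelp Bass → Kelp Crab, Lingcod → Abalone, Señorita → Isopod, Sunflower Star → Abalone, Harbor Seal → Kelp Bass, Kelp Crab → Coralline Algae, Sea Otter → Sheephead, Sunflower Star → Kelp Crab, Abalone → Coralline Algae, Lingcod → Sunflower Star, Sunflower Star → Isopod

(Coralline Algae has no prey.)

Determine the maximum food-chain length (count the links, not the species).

One longest chain: Coralline Algae → Abalone → Sheephead → Lingcod.
It has 4 species and 3 links.

3 links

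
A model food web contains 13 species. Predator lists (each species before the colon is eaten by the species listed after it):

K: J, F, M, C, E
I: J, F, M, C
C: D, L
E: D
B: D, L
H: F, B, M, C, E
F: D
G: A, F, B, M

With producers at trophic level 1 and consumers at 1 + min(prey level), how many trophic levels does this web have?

Producers (level 1): G, I, K, H.
Following each consumer down to its lowest-level prey: I → C → L (levels 1 through 3).
All prey of L (C 2, B 2) are at level 2 or above, so L is at level 1 + 2 = 3.
Every consumer has at least one prey at level 2 or below, so none exceeds level 3.

3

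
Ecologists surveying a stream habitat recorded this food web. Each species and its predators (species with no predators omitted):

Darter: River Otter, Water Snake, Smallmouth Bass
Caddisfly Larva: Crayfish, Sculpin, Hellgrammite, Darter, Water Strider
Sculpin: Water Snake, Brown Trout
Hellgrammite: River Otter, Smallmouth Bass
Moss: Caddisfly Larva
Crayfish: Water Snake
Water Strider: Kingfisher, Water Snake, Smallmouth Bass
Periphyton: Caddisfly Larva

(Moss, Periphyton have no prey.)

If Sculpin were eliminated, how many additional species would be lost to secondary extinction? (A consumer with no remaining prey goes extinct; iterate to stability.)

Remove Sculpin.
Round 1: Brown Trout (all prey gone) → extinct.
No further losses. Total secondary extinctions: 1.

1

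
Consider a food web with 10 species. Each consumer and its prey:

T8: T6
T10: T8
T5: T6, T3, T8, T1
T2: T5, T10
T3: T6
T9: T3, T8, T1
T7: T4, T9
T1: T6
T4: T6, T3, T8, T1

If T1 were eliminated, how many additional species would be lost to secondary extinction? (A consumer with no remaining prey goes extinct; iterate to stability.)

Remove T1.
Every predator of it retains at least one other prey: T4 still has T6, T3, T8; T5 still has T6, T3, T8; T9 still has T3, T8.
No consumer loses all prey, so no secondary extinctions occur.

0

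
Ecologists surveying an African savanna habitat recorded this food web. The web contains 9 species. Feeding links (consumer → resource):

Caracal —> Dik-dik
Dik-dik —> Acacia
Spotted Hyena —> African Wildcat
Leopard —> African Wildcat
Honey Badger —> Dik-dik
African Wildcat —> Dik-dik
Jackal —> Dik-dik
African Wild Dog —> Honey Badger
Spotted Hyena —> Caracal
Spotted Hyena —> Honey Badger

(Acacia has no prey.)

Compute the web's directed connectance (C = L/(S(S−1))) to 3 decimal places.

C = 0.139

The web has S = 9 species and L = 10 feeding links.
C = L / (S(S−1)) = 10 / 72 = 0.1389 ≈ 0.139.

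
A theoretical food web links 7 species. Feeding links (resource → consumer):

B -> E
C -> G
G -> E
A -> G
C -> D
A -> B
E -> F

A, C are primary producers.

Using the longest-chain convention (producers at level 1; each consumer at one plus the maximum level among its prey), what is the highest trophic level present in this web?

Producers (level 1): A, C.
A → B → E → F gives F level 4.
No species has a prey at level 4, so no species reaches level 5.

4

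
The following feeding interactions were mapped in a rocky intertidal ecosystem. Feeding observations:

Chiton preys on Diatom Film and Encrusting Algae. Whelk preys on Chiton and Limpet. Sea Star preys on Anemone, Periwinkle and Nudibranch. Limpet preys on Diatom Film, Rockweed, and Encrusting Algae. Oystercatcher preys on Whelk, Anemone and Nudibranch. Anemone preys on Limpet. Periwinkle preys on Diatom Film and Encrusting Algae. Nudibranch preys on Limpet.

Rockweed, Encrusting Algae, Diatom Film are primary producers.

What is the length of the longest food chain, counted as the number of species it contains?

4 species

One longest chain: Rockweed → Limpet → Nudibranch → Sea Star.
It has 4 species and 3 links.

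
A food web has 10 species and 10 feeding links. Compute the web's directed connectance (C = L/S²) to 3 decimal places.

C = 0.100

The web has S = 10 species and L = 10 feeding links.
C = L / S² = 10 / 100 = 0.1000 ≈ 0.100.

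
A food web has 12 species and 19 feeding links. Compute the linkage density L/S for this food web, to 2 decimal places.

L/S = 1.58

There are L = 19 links among S = 12 species.
L/S = 19/12 = 1.5833 ≈ 1.58.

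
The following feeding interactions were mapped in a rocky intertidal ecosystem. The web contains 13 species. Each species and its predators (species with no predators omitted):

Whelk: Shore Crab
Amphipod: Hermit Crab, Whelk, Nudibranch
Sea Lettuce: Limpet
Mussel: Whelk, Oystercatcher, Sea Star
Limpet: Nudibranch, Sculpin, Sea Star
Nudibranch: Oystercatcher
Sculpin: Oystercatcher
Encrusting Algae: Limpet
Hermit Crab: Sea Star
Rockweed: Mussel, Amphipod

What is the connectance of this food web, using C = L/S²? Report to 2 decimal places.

The web has S = 13 species and L = 17 feeding links.
C = L / S² = 17 / 169 = 0.1006 ≈ 0.10.

C = 0.10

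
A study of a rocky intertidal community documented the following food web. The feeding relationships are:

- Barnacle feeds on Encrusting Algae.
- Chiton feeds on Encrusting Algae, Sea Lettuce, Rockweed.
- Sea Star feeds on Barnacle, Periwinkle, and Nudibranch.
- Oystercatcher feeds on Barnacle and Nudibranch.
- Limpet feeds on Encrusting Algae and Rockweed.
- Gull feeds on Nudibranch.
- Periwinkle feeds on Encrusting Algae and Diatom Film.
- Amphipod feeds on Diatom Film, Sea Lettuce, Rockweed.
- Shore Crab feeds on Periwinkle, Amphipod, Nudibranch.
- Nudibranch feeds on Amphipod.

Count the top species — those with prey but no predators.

6

Top species (has prey, but nothing eats it): Chiton, Limpet, Sea Star, Oystercatcher, Gull, Shore Crab.
Count: 6.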